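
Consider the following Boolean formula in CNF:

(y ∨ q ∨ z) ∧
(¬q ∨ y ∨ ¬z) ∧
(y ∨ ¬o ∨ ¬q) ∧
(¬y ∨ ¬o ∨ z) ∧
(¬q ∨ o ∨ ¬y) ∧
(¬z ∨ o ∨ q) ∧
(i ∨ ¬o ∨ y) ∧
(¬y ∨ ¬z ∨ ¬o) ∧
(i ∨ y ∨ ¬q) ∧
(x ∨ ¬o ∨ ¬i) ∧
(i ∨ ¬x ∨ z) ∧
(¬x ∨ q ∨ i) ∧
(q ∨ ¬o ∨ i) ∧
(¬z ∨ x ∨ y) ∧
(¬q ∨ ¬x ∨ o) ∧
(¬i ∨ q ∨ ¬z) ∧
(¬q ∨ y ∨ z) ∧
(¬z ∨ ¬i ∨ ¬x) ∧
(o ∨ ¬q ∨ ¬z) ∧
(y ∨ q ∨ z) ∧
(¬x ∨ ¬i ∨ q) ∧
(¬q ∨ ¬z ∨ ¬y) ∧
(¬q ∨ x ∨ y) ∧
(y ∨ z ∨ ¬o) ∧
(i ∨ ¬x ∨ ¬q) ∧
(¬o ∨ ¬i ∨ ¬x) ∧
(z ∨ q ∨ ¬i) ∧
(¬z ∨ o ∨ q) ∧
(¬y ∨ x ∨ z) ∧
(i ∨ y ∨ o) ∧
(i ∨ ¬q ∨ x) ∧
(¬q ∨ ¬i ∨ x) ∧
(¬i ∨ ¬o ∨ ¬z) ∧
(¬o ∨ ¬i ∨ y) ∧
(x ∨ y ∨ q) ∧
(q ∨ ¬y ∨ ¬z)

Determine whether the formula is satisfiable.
No

No, the formula is not satisfiable.

No assignment of truth values to the variables can make all 36 clauses true simultaneously.

The formula is UNSAT (unsatisfiable).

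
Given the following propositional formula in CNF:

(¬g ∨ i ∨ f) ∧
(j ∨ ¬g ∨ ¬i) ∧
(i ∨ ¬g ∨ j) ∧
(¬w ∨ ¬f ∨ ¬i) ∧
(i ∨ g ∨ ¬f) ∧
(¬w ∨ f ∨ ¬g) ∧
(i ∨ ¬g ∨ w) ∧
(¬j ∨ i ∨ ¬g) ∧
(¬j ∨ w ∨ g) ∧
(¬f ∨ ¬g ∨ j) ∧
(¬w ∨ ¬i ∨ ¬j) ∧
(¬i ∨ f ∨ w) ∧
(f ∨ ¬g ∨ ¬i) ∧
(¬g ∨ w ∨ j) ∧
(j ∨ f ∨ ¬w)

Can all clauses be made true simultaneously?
Yes

Yes, the formula is satisfiable.

One satisfying assignment is: w=False, f=False, i=False, g=False, j=False

Verification: With this assignment, all 15 clauses evaluate to true.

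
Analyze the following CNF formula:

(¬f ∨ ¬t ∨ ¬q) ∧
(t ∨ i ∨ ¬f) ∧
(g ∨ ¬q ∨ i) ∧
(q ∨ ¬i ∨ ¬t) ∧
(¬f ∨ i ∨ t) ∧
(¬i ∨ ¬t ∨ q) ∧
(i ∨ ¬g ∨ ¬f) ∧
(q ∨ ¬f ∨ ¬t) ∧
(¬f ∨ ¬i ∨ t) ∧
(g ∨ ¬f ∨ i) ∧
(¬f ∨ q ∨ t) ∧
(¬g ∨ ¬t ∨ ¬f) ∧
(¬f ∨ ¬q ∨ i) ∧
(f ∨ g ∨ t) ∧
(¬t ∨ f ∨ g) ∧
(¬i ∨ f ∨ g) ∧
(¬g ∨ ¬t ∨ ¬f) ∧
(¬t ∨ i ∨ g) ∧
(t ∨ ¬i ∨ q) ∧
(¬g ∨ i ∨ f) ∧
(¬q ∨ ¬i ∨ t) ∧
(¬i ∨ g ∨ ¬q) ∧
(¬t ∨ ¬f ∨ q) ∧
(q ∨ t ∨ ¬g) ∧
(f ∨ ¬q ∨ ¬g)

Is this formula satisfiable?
No

No, the formula is not satisfiable.

No assignment of truth values to the variables can make all 25 clauses true simultaneously.

The formula is UNSAT (unsatisfiable).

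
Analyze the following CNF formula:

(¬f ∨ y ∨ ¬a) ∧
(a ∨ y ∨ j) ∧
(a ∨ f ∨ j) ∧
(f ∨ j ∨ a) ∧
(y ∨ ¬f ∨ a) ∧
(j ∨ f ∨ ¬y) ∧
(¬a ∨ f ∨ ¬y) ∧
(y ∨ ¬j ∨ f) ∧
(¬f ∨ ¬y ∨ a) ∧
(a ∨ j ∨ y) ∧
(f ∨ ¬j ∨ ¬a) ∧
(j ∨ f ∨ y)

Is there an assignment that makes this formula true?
Yes

Yes, the formula is satisfiable.

One satisfying assignment is: j=False, a=True, f=True, y=True

Verification: With this assignment, all 12 clauses evaluate to true.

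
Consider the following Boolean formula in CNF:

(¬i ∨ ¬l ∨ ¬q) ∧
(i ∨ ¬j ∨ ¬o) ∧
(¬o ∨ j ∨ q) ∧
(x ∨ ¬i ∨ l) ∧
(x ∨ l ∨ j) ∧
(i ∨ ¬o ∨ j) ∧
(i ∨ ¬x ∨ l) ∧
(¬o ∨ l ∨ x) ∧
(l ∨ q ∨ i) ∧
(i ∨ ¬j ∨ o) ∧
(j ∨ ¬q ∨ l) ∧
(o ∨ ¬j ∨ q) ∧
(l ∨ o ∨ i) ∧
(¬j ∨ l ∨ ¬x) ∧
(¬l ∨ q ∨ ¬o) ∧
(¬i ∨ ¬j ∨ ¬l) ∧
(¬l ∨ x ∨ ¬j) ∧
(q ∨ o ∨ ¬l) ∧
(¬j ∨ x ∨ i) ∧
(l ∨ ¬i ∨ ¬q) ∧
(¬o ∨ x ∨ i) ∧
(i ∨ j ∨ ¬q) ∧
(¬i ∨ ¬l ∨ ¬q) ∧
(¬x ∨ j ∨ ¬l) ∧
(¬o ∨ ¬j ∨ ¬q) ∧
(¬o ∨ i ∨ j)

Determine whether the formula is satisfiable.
Yes

Yes, the formula is satisfiable.

One satisfying assignment is: o=False, l=False, q=False, i=True, x=True, j=False

Verification: With this assignment, all 26 clauses evaluate to true.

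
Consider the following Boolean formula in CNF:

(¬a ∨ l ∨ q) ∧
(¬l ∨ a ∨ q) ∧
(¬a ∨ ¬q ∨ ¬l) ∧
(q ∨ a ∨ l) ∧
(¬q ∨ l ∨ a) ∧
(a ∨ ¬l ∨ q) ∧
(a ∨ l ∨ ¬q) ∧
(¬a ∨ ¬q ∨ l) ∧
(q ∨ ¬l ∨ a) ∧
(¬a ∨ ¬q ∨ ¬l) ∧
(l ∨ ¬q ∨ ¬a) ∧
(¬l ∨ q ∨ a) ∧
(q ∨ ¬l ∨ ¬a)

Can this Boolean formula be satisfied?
Yes

Yes, the formula is satisfiable.

One satisfying assignment is: q=True, a=False, l=True

Verification: With this assignment, all 13 clauses evaluate to true.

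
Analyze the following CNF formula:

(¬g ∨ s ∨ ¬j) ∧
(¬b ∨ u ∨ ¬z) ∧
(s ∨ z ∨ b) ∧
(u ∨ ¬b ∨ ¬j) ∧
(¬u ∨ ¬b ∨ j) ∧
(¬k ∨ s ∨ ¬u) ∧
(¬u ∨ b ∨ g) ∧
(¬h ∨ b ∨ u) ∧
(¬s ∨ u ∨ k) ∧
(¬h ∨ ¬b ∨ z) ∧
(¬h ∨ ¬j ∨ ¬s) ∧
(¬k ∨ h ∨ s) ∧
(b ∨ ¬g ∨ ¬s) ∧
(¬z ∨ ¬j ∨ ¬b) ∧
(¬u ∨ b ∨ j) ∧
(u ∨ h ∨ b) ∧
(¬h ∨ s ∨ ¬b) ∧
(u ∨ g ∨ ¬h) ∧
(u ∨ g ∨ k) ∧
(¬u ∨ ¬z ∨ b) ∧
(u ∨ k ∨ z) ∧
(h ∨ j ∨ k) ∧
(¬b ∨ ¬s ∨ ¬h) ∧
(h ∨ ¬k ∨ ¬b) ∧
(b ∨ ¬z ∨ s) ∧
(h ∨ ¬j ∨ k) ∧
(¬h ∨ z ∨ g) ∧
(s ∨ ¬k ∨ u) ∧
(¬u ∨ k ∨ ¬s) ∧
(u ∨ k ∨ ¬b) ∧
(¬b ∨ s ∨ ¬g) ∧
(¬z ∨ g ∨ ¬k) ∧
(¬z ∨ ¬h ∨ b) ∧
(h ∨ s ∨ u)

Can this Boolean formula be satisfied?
No

No, the formula is not satisfiable.

No assignment of truth values to the variables can make all 34 clauses true simultaneously.

The formula is UNSAT (unsatisfiable).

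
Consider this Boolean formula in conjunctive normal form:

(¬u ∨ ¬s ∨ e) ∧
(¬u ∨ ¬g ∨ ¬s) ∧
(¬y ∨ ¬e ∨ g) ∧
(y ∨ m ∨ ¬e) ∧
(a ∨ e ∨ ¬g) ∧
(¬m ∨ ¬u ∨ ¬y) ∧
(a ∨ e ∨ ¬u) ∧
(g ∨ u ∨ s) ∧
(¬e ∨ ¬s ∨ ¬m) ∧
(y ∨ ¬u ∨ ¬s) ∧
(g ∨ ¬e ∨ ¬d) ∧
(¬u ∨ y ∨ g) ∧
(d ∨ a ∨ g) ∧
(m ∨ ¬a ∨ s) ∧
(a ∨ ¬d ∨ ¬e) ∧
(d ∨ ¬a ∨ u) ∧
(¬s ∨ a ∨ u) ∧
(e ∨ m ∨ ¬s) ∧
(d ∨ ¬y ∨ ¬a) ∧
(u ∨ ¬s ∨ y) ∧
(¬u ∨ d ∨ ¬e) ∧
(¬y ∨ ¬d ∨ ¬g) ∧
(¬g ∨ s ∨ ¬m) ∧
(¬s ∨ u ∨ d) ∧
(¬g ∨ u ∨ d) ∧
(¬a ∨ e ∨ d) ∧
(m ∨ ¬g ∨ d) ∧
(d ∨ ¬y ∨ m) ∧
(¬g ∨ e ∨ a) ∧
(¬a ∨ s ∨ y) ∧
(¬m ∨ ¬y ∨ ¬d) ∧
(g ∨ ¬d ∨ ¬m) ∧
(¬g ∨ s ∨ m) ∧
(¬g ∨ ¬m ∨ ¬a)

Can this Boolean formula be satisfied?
No

No, the formula is not satisfiable.

No assignment of truth values to the variables can make all 34 clauses true simultaneously.

The formula is UNSAT (unsatisfiable).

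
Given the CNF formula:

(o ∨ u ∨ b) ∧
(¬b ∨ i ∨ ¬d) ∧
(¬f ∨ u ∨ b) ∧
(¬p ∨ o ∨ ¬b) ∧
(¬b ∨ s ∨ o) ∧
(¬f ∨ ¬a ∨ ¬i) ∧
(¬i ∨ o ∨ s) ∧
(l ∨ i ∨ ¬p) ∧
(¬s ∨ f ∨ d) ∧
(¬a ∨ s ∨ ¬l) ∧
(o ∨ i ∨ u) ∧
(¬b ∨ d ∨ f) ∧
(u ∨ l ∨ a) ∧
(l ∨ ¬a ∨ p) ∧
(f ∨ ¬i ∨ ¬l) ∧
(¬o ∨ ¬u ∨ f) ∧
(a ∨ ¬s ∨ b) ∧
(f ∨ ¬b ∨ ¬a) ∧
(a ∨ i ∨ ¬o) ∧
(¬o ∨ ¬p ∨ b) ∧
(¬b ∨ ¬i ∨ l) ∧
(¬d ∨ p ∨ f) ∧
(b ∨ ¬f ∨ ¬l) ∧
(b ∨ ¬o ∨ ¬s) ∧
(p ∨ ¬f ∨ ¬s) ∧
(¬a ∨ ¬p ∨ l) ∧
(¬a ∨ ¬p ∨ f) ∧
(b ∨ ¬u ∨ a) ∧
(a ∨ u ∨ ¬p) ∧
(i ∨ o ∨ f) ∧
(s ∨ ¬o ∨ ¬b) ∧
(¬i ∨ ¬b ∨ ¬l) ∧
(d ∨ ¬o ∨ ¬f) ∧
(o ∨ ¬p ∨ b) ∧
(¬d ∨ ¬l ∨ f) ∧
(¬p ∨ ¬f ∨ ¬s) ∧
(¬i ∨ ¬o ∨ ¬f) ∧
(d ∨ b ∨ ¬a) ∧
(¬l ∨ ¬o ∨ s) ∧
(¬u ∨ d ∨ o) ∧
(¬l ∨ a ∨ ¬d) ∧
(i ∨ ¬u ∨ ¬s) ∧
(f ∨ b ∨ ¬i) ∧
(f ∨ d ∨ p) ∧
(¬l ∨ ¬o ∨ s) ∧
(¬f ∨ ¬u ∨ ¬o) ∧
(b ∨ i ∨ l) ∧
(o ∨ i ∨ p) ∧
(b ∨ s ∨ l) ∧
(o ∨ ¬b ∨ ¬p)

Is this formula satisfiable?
No

No, the formula is not satisfiable.

No assignment of truth values to the variables can make all 50 clauses true simultaneously.

The formula is UNSAT (unsatisfiable).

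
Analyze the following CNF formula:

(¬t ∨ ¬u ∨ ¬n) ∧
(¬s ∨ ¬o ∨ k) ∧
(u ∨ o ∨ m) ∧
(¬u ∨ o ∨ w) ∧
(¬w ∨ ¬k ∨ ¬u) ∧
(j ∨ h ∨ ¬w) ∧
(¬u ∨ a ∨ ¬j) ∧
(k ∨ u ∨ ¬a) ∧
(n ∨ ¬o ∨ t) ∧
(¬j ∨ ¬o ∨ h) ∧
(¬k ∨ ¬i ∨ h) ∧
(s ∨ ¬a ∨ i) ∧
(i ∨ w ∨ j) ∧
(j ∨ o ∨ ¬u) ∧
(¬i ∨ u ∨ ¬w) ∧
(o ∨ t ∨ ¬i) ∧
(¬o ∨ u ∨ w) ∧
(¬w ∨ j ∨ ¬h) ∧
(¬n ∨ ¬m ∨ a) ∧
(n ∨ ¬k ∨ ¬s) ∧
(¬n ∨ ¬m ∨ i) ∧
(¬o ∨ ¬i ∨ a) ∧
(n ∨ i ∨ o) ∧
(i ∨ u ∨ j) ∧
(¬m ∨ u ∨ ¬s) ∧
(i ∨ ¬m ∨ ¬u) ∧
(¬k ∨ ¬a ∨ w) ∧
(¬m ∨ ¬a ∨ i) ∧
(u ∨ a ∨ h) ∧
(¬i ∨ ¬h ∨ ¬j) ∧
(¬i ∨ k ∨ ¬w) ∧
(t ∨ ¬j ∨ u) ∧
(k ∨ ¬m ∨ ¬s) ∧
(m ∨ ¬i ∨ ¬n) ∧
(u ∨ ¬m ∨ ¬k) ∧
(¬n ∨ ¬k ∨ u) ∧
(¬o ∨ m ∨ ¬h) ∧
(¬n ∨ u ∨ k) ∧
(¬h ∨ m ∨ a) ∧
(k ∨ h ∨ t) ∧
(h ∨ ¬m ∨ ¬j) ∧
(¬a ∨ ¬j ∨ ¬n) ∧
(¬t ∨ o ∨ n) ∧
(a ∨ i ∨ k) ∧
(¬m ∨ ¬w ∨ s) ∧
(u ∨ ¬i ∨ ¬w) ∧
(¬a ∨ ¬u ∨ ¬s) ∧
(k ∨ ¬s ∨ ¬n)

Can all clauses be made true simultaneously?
Yes

Yes, the formula is satisfiable.

One satisfying assignment is: k=False, n=False, s=False, i=True, t=True, h=False, j=False, w=False, a=True, m=False, u=True, o=True

Verification: With this assignment, all 48 clauses evaluate to true.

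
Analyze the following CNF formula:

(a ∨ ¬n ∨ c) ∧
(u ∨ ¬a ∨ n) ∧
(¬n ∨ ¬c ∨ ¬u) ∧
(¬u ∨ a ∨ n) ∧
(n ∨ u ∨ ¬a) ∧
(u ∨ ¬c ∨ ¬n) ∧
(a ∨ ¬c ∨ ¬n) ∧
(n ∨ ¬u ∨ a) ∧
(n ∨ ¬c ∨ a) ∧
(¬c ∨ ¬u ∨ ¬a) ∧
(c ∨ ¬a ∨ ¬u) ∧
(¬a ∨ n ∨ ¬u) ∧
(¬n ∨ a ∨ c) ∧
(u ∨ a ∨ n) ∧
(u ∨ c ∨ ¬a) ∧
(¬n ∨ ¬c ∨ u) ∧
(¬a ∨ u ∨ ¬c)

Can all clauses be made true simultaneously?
No

No, the formula is not satisfiable.

No assignment of truth values to the variables can make all 17 clauses true simultaneously.

The formula is UNSAT (unsatisfiable).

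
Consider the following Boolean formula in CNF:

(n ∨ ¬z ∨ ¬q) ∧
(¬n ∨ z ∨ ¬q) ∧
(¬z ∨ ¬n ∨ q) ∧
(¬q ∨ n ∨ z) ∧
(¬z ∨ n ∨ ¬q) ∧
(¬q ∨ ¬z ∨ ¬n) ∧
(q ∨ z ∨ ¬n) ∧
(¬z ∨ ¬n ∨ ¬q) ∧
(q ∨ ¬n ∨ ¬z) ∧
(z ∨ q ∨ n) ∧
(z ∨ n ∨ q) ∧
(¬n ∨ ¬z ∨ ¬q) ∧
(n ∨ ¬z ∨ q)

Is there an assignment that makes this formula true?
No

No, the formula is not satisfiable.

No assignment of truth values to the variables can make all 13 clauses true simultaneously.

The formula is UNSAT (unsatisfiable).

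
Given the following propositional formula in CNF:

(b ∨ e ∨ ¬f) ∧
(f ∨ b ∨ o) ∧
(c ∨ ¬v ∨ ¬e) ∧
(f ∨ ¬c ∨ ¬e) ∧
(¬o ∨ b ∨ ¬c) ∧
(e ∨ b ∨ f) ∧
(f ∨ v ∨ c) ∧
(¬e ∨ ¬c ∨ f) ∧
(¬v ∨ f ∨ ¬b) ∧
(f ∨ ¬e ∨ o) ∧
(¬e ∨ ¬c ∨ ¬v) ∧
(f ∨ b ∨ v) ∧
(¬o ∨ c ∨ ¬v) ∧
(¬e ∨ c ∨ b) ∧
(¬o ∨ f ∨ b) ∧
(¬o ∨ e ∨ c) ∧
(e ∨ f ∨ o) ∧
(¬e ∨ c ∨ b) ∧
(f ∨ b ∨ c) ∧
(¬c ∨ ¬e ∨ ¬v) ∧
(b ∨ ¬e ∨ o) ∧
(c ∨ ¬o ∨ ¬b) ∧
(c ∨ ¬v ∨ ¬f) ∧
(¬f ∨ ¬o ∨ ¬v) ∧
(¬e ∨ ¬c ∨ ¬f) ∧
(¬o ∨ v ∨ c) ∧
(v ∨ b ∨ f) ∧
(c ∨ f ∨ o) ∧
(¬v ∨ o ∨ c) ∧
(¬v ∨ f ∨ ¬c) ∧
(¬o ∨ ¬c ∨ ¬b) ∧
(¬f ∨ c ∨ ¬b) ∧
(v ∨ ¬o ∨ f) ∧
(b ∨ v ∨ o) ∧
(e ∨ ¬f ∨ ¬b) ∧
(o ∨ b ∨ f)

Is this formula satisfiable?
No

No, the formula is not satisfiable.

No assignment of truth values to the variables can make all 36 clauses true simultaneously.

The formula is UNSAT (unsatisfiable).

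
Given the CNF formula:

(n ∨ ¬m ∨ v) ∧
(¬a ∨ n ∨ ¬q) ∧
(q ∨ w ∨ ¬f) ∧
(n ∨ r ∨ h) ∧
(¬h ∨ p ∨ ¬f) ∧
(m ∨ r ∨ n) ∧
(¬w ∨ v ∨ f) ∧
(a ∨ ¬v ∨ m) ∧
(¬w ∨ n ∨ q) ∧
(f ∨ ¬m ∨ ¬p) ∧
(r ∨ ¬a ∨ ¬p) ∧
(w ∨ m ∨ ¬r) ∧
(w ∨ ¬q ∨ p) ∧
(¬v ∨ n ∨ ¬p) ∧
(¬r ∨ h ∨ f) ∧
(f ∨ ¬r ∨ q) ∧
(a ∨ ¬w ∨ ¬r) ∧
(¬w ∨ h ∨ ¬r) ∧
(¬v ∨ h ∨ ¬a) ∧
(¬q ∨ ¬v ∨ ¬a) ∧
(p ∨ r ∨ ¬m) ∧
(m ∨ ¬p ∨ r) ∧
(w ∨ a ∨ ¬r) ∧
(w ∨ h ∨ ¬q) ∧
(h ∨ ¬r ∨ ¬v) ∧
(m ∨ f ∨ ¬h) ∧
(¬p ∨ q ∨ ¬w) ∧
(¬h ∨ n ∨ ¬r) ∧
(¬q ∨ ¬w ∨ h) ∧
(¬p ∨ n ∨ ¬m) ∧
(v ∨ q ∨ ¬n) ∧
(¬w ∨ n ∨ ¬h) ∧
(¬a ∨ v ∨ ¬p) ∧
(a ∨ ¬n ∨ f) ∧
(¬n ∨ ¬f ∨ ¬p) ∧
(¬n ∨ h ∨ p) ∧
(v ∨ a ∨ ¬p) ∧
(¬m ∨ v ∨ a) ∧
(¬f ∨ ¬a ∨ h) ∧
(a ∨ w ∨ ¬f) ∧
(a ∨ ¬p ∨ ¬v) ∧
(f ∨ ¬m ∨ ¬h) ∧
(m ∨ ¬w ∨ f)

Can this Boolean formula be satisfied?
No

No, the formula is not satisfiable.

No assignment of truth values to the variables can make all 43 clauses true simultaneously.

The formula is UNSAT (unsatisfiable).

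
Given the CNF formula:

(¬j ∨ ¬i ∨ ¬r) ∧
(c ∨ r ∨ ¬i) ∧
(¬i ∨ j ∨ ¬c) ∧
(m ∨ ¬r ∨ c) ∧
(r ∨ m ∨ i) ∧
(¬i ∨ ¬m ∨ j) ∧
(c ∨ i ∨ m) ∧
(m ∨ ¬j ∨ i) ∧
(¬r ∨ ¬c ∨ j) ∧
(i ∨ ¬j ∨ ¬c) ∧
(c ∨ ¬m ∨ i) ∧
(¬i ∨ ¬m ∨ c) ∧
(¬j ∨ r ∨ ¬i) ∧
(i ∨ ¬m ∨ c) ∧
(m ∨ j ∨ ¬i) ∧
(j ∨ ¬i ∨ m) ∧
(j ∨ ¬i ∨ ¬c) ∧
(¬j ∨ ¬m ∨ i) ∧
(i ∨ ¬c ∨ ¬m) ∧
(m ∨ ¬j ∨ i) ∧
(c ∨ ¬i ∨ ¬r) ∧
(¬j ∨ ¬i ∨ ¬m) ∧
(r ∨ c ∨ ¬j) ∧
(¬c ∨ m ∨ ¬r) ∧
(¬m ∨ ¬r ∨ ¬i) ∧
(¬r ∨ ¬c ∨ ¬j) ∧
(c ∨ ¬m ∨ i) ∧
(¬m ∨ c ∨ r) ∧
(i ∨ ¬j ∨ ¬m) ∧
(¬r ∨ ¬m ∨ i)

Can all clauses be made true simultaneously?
No

No, the formula is not satisfiable.

No assignment of truth values to the variables can make all 30 clauses true simultaneously.

The formula is UNSAT (unsatisfiable).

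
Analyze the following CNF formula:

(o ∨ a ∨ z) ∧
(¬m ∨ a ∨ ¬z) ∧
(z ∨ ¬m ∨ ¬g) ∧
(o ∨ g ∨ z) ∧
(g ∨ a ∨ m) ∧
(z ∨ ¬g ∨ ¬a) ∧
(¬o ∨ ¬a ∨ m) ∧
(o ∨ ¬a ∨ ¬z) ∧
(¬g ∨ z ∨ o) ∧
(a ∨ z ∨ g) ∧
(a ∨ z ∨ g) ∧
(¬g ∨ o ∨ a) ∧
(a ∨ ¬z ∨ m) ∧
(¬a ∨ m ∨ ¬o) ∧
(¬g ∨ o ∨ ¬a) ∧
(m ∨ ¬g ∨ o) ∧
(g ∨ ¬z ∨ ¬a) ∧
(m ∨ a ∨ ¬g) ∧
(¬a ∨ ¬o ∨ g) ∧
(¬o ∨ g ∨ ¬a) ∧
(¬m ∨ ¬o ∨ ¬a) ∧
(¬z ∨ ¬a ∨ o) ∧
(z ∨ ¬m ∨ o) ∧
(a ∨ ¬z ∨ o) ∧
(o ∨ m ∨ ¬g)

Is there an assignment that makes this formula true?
No

No, the formula is not satisfiable.

No assignment of truth values to the variables can make all 25 clauses true simultaneously.

The formula is UNSAT (unsatisfiable).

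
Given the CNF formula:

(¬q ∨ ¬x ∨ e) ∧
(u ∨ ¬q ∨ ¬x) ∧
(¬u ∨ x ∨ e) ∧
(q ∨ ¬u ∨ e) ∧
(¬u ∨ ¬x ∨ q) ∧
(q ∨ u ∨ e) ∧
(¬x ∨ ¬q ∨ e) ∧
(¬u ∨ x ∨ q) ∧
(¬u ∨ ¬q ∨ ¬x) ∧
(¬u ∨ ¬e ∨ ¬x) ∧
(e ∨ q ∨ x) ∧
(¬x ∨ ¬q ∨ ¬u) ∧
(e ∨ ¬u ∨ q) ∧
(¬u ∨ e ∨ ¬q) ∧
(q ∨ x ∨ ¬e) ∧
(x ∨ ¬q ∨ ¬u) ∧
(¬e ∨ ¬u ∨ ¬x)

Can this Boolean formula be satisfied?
Yes

Yes, the formula is satisfiable.

One satisfying assignment is: u=False, e=False, q=True, x=False

Verification: With this assignment, all 17 clauses evaluate to true.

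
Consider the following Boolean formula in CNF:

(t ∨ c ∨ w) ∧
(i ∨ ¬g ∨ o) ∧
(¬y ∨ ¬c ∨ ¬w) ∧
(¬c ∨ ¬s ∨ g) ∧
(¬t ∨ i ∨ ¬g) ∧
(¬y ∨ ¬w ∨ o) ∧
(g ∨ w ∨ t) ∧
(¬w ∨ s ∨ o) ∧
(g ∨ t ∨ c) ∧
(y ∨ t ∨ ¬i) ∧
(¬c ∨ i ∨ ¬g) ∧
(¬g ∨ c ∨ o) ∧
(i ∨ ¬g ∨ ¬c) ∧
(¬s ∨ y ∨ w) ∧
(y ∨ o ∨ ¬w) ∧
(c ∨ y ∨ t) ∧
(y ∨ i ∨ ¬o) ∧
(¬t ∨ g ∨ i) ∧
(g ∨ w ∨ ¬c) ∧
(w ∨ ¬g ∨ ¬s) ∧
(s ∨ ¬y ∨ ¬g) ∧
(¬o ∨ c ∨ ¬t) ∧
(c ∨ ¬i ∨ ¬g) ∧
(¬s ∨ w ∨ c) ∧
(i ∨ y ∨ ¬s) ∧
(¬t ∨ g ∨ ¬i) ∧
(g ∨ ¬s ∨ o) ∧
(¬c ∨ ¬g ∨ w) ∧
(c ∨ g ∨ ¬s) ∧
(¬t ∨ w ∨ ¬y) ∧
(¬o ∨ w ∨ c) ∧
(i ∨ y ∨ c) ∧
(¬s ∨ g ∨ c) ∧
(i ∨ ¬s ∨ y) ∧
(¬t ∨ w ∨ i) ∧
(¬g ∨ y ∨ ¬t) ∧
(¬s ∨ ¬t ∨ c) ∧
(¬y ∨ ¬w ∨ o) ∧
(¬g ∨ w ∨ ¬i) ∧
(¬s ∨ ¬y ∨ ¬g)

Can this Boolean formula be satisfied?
No

No, the formula is not satisfiable.

No assignment of truth values to the variables can make all 40 clauses true simultaneously.

The formula is UNSAT (unsatisfiable).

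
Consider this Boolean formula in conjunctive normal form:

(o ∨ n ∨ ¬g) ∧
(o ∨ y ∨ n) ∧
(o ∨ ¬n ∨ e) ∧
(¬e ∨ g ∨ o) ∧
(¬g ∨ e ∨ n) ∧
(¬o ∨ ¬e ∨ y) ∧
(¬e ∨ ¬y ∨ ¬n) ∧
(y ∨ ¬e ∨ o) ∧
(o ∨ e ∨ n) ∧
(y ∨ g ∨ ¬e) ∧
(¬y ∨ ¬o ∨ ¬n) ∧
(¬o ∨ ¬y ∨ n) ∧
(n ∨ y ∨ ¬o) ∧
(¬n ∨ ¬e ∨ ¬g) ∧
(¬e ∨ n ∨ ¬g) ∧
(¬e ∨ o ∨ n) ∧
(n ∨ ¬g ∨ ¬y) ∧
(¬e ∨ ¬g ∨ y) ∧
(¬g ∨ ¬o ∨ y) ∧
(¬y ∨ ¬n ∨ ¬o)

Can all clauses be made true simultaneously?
Yes

Yes, the formula is satisfiable.

One satisfying assignment is: y=False, e=False, o=True, g=False, n=True

Verification: With this assignment, all 20 clauses evaluate to true.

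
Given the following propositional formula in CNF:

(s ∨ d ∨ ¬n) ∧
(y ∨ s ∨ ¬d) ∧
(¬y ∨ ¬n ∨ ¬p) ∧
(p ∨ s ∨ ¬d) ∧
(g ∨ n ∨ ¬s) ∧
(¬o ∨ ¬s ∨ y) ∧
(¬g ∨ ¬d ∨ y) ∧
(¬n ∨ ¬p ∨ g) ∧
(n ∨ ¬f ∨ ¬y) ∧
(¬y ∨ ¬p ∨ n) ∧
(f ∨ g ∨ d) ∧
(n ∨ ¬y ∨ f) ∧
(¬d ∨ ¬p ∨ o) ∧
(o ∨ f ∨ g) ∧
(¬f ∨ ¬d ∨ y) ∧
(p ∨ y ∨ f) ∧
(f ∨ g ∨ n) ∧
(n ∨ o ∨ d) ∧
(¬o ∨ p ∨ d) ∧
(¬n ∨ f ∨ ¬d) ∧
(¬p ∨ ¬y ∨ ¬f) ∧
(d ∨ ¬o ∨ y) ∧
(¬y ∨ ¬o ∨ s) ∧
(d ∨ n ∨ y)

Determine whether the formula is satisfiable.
Yes

Yes, the formula is satisfiable.

One satisfying assignment is: y=True, g=False, o=False, p=False, s=True, n=True, d=True, f=True

Verification: With this assignment, all 24 clauses evaluate to true.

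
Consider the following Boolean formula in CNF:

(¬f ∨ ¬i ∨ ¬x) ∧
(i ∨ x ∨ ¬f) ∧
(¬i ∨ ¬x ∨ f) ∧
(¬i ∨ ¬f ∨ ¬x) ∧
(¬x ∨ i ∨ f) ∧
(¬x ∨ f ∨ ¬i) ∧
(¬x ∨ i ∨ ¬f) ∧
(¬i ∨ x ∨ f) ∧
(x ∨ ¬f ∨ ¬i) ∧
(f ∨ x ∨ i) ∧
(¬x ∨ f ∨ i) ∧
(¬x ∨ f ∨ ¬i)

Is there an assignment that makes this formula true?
No

No, the formula is not satisfiable.

No assignment of truth values to the variables can make all 12 clauses true simultaneously.

The formula is UNSAT (unsatisfiable).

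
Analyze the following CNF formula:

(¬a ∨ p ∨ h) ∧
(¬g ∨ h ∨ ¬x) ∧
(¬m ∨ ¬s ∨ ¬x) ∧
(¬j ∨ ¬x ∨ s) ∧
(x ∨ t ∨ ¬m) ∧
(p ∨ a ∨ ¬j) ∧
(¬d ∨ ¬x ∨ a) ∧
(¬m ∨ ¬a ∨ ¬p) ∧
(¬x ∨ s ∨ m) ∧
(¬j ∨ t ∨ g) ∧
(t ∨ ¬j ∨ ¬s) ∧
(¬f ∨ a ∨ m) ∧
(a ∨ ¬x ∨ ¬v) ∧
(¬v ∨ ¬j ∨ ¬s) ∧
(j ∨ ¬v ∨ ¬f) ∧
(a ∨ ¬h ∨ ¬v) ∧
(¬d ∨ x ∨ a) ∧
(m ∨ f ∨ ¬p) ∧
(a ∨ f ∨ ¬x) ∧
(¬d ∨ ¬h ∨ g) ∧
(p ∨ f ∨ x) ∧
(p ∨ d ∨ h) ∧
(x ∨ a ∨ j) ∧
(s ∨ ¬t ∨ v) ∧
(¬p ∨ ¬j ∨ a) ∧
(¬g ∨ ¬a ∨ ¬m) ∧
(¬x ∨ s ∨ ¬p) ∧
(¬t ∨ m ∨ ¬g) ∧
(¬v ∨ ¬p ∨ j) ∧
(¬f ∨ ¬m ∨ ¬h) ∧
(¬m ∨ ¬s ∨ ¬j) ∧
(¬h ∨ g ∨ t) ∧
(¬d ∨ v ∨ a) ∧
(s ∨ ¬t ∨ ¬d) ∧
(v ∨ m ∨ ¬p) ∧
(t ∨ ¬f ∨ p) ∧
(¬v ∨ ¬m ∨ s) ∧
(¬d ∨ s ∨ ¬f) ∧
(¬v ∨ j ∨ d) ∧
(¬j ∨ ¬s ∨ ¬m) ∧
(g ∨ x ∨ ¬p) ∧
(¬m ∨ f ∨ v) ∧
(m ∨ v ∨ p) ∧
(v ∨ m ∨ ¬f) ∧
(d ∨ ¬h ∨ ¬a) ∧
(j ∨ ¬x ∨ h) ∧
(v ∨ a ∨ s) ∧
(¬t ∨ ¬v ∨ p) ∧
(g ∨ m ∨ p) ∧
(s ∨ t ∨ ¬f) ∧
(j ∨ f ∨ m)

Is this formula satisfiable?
No

No, the formula is not satisfiable.

No assignment of truth values to the variables can make all 51 clauses true simultaneously.

The formula is UNSAT (unsatisfiable).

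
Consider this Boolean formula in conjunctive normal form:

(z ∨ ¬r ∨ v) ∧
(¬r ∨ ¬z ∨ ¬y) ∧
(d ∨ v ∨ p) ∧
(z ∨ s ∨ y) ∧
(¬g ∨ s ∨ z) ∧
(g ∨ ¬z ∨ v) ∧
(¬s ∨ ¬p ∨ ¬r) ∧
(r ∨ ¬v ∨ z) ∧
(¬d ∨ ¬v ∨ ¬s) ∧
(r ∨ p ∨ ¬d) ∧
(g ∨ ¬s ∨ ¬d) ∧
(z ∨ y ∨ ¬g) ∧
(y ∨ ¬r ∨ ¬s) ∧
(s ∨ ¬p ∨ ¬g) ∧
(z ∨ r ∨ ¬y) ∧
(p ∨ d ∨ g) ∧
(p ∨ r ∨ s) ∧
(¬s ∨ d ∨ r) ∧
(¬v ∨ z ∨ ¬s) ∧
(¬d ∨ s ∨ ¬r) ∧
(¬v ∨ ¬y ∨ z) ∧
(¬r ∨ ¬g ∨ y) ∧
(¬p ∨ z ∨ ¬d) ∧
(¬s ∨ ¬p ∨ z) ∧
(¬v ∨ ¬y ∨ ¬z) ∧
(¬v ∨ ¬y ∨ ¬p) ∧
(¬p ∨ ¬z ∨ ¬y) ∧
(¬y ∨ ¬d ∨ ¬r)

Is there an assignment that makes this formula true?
Yes

Yes, the formula is satisfiable.

One satisfying assignment is: p=True, r=False, g=False, v=True, d=False, s=False, z=True, y=False

Verification: With this assignment, all 28 clauses evaluate to true.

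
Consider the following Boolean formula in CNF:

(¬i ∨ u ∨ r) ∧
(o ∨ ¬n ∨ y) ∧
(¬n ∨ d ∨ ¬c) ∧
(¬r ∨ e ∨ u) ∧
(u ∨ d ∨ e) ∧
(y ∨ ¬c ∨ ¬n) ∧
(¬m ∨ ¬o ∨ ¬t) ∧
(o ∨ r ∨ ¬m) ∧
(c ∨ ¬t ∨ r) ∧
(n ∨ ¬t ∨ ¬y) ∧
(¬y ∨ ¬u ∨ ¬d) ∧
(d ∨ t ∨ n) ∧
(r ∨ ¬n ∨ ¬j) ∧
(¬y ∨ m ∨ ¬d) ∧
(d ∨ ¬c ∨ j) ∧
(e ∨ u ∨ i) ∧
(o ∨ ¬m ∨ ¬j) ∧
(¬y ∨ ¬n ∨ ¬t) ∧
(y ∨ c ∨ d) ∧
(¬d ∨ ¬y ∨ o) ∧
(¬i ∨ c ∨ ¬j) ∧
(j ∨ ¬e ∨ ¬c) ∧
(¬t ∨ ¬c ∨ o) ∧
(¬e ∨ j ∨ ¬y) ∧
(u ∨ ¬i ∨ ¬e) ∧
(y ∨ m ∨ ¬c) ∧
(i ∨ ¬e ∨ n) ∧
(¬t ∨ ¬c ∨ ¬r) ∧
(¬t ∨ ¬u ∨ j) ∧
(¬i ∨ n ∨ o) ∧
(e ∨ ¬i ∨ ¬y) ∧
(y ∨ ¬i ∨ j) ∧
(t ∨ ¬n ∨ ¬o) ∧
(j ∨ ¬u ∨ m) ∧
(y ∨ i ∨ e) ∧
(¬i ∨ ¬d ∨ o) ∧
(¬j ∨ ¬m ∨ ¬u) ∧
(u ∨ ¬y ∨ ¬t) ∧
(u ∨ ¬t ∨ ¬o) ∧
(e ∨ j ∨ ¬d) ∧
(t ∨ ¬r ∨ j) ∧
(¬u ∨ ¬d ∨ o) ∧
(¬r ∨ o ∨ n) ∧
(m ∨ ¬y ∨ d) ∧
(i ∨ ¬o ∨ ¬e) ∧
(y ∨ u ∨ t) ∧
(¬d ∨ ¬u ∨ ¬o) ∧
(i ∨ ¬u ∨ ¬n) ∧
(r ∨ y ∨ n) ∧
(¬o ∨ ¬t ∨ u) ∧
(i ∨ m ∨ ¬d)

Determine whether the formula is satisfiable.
No

No, the formula is not satisfiable.

No assignment of truth values to the variables can make all 51 clauses true simultaneously.

The formula is UNSAT (unsatisfiable).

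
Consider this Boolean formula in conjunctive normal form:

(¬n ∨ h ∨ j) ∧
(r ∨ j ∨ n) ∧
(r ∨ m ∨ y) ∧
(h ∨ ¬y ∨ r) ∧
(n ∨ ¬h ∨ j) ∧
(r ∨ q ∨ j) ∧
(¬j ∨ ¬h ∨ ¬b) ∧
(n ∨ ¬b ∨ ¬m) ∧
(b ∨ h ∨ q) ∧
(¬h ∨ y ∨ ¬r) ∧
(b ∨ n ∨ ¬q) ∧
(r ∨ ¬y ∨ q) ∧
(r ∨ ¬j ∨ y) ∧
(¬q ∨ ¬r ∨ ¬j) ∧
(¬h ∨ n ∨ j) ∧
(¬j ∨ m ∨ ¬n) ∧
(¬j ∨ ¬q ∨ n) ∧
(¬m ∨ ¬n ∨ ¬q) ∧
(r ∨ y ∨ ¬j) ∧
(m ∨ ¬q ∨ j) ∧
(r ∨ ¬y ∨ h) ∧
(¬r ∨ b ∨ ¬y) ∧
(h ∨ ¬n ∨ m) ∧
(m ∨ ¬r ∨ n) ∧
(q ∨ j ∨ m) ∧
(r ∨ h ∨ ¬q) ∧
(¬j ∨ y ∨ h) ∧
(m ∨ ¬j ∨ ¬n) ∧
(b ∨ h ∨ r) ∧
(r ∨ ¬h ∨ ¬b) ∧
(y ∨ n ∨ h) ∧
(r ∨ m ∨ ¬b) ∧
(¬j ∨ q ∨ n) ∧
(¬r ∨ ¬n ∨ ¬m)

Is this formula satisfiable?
No

No, the formula is not satisfiable.

No assignment of truth values to the variables can make all 34 clauses true simultaneously.

The formula is UNSAT (unsatisfiable).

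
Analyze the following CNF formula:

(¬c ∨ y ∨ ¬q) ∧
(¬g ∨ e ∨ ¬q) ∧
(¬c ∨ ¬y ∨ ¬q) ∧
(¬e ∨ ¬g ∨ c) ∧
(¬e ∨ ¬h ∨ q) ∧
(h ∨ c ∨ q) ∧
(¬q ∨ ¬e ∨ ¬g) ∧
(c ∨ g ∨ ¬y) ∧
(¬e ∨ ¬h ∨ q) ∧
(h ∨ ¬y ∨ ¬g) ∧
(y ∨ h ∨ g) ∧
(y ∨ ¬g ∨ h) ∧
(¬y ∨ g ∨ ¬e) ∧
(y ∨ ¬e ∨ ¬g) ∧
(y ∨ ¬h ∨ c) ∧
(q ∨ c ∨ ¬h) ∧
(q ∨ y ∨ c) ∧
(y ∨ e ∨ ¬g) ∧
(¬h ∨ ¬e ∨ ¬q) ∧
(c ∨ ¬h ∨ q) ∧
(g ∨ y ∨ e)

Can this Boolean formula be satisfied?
Yes

Yes, the formula is satisfiable.

One satisfying assignment is: g=False, q=False, e=False, y=True, c=True, h=False

Verification: With this assignment, all 21 clauses evaluate to true.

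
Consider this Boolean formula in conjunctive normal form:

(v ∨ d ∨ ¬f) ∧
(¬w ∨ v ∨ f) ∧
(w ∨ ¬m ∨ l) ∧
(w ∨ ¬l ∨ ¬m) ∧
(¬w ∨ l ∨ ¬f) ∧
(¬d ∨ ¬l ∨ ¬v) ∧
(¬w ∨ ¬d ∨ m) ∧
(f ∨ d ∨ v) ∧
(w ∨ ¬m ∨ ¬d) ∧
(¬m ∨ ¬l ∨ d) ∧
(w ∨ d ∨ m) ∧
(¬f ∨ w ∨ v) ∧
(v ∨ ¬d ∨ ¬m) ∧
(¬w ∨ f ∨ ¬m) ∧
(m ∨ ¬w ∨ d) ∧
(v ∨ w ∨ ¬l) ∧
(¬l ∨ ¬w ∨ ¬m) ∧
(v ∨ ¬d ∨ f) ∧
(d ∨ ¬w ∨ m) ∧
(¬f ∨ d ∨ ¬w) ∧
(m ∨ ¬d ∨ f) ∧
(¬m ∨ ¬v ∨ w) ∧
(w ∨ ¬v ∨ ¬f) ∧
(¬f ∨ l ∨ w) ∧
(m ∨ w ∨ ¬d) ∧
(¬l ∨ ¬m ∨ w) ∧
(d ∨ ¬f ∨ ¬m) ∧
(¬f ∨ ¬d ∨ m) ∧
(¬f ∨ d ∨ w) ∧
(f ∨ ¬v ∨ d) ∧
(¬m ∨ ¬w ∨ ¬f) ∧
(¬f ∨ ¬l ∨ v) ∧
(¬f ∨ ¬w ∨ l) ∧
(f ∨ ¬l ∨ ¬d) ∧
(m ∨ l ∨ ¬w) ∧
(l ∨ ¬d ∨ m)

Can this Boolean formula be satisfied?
No

No, the formula is not satisfiable.

No assignment of truth values to the variables can make all 36 clauses true simultaneously.

The formula is UNSAT (unsatisfiable).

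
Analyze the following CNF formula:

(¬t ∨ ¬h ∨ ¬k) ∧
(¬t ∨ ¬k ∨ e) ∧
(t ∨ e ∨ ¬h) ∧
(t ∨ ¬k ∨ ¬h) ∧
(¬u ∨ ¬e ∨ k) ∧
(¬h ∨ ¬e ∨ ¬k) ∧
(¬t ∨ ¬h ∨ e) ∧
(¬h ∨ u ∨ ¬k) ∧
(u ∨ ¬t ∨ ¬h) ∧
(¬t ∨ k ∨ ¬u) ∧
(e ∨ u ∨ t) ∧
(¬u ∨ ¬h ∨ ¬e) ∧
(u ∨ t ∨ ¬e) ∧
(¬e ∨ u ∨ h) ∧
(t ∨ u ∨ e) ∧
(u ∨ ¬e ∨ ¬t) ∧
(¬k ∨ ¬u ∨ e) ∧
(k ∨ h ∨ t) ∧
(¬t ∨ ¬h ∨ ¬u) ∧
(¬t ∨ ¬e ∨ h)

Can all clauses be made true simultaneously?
Yes

Yes, the formula is satisfiable.

One satisfying assignment is: h=False, e=False, k=False, u=False, t=True

Verification: With this assignment, all 20 clauses evaluate to true.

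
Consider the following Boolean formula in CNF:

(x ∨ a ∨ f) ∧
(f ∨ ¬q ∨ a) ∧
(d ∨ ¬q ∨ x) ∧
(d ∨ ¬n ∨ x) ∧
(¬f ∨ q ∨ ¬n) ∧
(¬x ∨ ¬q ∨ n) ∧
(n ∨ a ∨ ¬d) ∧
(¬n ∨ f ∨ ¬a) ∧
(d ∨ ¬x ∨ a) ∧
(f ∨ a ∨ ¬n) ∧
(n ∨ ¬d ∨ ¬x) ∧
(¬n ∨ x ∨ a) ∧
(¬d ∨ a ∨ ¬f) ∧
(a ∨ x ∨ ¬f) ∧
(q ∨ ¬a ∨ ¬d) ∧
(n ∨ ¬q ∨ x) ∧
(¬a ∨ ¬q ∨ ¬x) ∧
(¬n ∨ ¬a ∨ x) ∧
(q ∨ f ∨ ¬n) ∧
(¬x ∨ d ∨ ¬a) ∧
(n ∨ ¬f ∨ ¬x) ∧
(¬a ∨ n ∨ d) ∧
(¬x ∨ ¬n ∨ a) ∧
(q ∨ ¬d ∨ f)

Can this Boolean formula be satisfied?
No

No, the formula is not satisfiable.

No assignment of truth values to the variables can make all 24 clauses true simultaneously.

The formula is UNSAT (unsatisfiable).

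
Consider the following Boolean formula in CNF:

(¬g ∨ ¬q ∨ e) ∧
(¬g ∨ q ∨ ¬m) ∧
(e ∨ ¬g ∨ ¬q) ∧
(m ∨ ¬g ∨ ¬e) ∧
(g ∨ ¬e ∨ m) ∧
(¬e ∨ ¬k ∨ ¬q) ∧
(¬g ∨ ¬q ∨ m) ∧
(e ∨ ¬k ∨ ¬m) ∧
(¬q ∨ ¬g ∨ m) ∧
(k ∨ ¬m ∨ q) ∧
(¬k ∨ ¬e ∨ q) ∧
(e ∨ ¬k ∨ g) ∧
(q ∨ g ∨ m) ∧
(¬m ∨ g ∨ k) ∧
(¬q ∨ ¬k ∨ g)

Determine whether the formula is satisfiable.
Yes

Yes, the formula is satisfiable.

One satisfying assignment is: k=False, g=False, q=True, m=False, e=False

Verification: With this assignment, all 15 clauses evaluate to true.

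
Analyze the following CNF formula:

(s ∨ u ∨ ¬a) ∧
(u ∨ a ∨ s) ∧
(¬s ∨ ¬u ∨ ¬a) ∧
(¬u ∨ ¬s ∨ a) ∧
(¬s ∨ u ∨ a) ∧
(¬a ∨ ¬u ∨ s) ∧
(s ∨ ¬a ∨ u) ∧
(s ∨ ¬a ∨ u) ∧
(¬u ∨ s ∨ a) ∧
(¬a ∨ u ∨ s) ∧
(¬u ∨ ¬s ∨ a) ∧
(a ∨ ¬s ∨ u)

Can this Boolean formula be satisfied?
Yes

Yes, the formula is satisfiable.

One satisfying assignment is: a=True, s=True, u=False

Verification: With this assignment, all 12 clauses evaluate to true.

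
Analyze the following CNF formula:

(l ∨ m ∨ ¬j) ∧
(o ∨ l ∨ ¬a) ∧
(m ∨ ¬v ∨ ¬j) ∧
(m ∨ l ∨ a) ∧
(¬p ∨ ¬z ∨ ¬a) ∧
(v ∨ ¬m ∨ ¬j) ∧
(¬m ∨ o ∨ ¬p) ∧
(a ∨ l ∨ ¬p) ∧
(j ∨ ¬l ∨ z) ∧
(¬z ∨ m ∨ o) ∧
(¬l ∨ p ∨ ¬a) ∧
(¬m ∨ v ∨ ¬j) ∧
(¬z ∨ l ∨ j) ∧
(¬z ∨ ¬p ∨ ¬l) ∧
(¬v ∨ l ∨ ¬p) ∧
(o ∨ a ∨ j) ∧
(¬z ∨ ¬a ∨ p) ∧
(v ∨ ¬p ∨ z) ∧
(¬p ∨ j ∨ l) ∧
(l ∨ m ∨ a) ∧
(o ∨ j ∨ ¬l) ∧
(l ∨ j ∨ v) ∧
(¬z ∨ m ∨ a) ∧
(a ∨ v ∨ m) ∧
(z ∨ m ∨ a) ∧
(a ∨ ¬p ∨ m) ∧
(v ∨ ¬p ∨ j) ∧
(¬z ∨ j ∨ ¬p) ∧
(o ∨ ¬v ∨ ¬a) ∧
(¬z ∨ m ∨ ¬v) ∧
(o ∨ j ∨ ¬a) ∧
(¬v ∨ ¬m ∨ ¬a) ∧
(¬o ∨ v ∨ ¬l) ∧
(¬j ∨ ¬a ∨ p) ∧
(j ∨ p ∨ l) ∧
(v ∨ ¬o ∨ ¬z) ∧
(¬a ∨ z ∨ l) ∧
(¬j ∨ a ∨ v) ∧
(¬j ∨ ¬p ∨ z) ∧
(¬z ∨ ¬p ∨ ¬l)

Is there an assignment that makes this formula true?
Yes

Yes, the formula is satisfiable.

One satisfying assignment is: v=True, p=False, z=True, j=True, l=False, a=False, o=False, m=True

Verification: With this assignment, all 40 clauses evaluate to true.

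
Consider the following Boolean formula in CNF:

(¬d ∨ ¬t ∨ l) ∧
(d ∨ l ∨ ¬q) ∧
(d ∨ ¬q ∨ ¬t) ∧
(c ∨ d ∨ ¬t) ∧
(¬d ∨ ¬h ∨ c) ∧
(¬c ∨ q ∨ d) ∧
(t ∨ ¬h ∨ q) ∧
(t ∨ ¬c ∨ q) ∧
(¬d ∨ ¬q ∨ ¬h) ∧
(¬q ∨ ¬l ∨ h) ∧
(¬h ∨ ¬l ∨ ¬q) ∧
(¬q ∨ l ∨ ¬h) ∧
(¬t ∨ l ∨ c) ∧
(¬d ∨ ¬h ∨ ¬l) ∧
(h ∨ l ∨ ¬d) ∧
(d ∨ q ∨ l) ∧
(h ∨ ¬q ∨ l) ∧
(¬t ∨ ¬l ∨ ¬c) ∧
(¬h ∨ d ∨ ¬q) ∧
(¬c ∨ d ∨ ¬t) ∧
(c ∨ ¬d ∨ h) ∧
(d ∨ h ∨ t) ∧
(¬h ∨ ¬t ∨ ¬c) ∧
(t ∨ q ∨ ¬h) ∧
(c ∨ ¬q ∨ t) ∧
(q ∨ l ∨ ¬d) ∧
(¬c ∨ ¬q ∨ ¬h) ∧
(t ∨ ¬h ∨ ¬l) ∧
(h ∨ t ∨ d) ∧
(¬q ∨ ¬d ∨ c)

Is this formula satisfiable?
No

No, the formula is not satisfiable.

No assignment of truth values to the variables can make all 30 clauses true simultaneously.

The formula is UNSAT (unsatisfiable).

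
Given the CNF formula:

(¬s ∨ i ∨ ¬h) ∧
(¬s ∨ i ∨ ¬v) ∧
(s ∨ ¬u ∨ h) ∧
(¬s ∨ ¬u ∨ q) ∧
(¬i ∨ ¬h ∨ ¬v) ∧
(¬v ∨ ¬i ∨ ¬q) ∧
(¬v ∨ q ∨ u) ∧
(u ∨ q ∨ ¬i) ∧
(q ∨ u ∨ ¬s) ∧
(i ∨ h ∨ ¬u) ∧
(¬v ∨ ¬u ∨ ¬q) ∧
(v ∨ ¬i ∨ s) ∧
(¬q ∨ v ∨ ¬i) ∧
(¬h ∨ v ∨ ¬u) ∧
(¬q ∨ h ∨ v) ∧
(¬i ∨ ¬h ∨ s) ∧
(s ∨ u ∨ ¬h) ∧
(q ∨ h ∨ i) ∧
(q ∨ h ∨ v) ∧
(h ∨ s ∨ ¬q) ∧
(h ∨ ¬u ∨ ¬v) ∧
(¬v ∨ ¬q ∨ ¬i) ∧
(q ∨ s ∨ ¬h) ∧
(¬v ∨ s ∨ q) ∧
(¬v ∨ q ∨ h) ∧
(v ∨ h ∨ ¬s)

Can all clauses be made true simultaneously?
No

No, the formula is not satisfiable.

No assignment of truth values to the variables can make all 26 clauses true simultaneously.

The formula is UNSAT (unsatisfiable).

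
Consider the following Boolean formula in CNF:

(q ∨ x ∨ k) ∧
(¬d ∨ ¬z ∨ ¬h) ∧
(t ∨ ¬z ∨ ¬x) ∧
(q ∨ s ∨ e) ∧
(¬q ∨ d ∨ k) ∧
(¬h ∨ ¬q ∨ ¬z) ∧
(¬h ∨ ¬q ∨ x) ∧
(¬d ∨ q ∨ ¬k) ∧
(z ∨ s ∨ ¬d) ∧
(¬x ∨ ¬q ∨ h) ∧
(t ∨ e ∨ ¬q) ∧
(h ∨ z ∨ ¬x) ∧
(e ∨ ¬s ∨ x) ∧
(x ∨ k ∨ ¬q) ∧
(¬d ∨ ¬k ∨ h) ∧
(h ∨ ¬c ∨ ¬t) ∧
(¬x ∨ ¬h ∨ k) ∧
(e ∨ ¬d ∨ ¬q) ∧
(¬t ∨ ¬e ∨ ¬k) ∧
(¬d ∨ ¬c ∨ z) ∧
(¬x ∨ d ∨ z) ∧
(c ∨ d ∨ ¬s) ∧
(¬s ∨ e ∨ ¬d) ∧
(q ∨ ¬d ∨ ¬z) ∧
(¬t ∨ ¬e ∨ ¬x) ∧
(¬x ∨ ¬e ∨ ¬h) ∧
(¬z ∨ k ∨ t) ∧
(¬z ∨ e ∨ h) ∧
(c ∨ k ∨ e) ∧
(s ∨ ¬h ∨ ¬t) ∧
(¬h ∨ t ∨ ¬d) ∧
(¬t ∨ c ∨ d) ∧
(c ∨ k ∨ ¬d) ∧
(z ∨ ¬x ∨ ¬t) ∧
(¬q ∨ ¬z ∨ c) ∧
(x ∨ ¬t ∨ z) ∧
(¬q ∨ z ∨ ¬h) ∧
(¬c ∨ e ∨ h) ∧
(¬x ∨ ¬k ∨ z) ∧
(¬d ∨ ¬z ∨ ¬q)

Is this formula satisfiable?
Yes

Yes, the formula is satisfiable.

One satisfying assignment is: x=False, s=False, h=True, k=True, q=False, z=False, c=False, e=True, d=False, t=False

Verification: With this assignment, all 40 clauses evaluate to true.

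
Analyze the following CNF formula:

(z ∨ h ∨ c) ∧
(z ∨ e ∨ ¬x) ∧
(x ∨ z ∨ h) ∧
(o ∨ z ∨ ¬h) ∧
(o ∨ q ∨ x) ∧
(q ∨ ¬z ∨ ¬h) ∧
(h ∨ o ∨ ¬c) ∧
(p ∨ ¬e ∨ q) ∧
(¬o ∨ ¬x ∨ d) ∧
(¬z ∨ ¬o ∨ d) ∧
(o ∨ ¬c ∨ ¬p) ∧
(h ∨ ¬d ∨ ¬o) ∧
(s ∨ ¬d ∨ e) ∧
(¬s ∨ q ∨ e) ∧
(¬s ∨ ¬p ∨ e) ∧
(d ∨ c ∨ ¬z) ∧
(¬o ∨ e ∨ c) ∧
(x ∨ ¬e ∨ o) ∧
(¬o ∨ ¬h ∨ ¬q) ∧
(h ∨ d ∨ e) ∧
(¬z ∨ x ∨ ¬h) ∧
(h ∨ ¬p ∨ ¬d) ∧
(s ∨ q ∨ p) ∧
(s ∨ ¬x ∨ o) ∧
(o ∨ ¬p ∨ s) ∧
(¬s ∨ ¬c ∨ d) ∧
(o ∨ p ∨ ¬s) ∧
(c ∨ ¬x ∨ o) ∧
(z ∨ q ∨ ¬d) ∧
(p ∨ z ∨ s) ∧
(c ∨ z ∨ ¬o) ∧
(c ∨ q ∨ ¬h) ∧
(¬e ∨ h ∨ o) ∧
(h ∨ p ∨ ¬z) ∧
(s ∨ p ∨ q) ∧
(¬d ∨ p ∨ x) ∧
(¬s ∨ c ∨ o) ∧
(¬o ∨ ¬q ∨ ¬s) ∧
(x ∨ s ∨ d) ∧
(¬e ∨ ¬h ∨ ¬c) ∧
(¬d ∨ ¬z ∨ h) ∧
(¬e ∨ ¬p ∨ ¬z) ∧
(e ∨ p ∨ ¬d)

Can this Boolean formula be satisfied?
No

No, the formula is not satisfiable.

No assignment of truth values to the variables can make all 43 clauses true simultaneously.

The formula is UNSAT (unsatisfiable).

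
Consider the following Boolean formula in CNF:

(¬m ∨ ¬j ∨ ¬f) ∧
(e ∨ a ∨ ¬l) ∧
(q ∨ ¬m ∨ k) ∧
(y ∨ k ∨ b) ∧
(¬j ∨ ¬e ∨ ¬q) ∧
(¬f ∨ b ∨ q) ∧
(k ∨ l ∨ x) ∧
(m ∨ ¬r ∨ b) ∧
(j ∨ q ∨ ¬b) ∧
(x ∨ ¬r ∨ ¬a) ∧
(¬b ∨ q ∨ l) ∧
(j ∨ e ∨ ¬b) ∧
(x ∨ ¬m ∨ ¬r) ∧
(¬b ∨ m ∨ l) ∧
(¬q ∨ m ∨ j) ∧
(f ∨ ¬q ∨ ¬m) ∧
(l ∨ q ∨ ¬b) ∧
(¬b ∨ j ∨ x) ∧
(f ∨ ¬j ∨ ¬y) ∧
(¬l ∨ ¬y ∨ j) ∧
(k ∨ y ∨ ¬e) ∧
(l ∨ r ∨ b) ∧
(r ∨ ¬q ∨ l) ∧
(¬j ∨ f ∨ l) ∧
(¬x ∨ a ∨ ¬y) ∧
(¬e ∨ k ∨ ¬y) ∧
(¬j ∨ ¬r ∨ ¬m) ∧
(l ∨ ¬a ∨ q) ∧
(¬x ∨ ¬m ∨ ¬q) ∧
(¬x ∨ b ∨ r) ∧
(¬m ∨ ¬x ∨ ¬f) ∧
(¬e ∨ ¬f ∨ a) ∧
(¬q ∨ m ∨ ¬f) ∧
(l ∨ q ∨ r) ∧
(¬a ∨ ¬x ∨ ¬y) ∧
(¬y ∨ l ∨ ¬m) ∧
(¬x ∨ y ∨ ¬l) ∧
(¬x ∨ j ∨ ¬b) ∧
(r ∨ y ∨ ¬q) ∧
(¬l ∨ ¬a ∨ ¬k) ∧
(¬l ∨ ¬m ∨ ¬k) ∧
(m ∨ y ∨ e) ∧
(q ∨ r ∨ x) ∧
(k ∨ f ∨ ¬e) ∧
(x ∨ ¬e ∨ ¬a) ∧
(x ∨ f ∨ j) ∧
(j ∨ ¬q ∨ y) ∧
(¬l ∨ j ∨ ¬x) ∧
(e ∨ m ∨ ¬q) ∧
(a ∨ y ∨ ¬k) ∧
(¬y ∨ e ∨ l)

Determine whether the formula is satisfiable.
No

No, the formula is not satisfiable.

No assignment of truth values to the variables can make all 51 clauses true simultaneously.

The formula is UNSAT (unsatisfiable).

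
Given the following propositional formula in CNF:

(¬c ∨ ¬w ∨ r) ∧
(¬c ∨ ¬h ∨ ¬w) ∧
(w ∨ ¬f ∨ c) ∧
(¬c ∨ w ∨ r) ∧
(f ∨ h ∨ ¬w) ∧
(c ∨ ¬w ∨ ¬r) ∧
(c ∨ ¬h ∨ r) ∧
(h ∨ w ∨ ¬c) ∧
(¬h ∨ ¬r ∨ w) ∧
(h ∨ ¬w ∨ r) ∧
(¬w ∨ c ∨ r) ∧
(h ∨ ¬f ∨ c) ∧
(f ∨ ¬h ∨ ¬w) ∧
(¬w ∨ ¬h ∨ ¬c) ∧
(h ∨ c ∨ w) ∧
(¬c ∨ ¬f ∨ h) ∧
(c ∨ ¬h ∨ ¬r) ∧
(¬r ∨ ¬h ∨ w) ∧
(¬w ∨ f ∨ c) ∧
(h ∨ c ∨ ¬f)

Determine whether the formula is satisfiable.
No

No, the formula is not satisfiable.

No assignment of truth values to the variables can make all 20 clauses true simultaneously.

The formula is UNSAT (unsatisfiable).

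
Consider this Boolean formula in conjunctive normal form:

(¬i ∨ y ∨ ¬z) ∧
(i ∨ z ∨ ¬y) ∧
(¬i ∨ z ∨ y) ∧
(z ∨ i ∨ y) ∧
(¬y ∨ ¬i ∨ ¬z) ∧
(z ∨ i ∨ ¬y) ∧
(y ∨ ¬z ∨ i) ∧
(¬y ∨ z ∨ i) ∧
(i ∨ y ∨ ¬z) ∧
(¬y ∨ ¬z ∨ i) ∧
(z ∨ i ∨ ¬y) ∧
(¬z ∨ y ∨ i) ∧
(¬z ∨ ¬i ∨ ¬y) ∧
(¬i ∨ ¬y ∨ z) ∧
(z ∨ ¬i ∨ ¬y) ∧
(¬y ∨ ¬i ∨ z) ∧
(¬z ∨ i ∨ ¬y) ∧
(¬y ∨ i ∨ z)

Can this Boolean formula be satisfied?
No

No, the formula is not satisfiable.

No assignment of truth values to the variables can make all 18 clauses true simultaneously.

The formula is UNSAT (unsatisfiable).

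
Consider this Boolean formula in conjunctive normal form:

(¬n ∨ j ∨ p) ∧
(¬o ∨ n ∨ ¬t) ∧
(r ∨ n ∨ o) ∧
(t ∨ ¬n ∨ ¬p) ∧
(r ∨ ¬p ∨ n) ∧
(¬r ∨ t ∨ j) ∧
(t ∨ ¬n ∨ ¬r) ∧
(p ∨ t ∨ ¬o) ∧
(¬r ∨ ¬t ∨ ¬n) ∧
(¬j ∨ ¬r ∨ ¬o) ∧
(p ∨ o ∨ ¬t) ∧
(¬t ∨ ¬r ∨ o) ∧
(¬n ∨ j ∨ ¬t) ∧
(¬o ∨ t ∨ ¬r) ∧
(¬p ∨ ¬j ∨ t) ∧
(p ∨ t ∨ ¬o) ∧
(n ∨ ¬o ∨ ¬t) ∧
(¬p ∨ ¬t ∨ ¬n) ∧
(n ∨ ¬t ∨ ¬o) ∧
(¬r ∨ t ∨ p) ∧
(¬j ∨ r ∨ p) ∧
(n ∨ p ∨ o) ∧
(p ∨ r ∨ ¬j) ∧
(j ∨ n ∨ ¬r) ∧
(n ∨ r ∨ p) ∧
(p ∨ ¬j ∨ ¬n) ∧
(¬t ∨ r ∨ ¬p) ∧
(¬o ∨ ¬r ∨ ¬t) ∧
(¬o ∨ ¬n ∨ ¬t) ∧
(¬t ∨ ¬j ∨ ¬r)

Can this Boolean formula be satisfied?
No

No, the formula is not satisfiable.

No assignment of truth values to the variables can make all 30 clauses true simultaneously.

The formula is UNSAT (unsatisfiable).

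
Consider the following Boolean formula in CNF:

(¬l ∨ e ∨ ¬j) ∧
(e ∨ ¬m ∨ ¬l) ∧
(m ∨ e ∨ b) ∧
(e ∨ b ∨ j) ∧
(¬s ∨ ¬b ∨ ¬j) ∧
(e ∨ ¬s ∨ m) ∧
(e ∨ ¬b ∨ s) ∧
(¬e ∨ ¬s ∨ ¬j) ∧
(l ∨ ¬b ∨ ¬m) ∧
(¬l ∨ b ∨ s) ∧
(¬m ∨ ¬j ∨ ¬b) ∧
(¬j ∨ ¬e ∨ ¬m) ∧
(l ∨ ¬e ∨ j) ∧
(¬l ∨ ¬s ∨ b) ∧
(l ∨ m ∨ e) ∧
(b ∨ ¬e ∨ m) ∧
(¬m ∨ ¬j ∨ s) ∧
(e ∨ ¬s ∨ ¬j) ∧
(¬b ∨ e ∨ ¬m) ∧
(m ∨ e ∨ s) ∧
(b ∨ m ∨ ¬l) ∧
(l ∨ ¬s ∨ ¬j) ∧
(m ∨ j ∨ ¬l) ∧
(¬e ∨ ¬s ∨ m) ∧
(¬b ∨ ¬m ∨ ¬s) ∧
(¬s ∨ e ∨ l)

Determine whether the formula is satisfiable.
Yes

Yes, the formula is satisfiable.

One satisfying assignment is: s=False, m=False, l=False, b=True, e=True, j=True

Verification: With this assignment, all 26 clauses evaluate to true.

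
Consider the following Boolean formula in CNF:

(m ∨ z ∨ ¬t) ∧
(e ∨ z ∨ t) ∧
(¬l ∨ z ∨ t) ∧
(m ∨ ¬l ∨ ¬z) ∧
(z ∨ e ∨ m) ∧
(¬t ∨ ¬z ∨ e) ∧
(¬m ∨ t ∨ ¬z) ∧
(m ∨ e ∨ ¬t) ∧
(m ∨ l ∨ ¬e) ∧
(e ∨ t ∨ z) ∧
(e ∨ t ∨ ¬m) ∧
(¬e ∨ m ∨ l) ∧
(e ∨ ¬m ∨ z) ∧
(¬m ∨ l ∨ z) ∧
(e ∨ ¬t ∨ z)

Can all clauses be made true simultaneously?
Yes

Yes, the formula is satisfiable.

One satisfying assignment is: e=False, m=False, t=False, z=True, l=False

Verification: With this assignment, all 15 clauses evaluate to true.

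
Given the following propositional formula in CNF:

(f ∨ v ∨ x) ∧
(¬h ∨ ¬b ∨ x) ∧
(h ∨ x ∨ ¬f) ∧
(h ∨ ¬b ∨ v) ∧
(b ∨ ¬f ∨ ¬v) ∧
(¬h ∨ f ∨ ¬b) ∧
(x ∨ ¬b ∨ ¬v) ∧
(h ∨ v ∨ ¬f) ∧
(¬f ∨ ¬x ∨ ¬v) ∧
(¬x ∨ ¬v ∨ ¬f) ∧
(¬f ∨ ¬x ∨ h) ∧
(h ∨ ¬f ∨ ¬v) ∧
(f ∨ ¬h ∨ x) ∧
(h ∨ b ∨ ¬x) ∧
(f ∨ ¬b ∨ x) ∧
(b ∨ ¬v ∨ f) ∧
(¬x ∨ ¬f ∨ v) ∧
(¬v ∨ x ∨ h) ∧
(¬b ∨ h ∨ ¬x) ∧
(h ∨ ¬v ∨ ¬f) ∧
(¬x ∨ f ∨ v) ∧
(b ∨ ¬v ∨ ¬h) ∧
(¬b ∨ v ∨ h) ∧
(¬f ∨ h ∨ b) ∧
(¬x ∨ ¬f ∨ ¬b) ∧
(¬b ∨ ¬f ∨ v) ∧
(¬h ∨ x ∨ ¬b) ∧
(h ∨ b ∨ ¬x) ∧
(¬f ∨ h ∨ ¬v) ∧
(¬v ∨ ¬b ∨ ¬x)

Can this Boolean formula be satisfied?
Yes

Yes, the formula is satisfiable.

One satisfying assignment is: h=True, b=False, x=False, f=True, v=False

Verification: With this assignment, all 30 clauses evaluate to true.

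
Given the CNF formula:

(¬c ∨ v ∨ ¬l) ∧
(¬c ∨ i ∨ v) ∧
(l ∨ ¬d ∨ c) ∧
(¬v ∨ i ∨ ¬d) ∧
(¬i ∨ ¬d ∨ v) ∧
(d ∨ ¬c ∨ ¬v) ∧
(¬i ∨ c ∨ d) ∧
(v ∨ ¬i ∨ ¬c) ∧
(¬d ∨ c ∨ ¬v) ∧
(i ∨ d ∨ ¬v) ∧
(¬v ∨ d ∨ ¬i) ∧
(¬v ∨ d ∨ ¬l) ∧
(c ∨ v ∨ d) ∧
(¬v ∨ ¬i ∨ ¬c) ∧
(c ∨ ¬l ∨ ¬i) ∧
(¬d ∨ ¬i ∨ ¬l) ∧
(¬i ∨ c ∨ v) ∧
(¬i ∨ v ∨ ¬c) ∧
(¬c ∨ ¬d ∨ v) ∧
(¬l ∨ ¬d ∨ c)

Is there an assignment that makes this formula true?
No

No, the formula is not satisfiable.

No assignment of truth values to the variables can make all 20 clauses true simultaneously.

The formula is UNSAT (unsatisfiable).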